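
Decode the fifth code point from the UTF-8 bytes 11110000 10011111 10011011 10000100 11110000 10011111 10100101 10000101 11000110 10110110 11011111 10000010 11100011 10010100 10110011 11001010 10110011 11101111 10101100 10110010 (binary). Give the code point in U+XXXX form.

Offset 0: leading byte 0xF0 = 11110000 → 4-byte char #1 = F0 9F 9B 84.
Offset 4: leading byte 0xF0 = 11110000 → 4-byte char #2 = F0 9F A5 85.
Offset 8: leading byte 0xC6 = 11000110 → 2-byte char #3 = C6 B6.
Offset 10: leading byte 0xDF = 11011111 → 2-byte char #4 = DF 82.
Offset 12: leading byte 0xE3 = 11100011 → 3-byte char #5 = E3 94 B3.
Leading byte 0xE3 = 11100011 matches 1110xxxx → 3-byte sequence.
Byte 1: 0xE3 = 11100011, payload 0011 (4 bits).
Byte 2: 0x94 = 10010100 (10xxxxxx ✓), payload 010100.
Byte 3: 0xB3 = 10110011 (10xxxxxx ✓), payload 110011.
Concatenate: 0011010100110011 = 0x3533 (16 bits → U+3533).

U+3533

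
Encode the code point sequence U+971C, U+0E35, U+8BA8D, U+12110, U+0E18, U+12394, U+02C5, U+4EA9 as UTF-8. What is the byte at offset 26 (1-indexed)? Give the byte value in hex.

1-indexed offset 26 is 0-indexed offset 25.
U+971C → 3-byte form E9 9C 9C at offsets 0–2.
U+0E35 → 3-byte form E0 B8 B5 at offsets 3–5.
U+8BA8D → 4-byte form F2 8B AA 8D at offsets 6–9.
U+12110 → 4-byte form F0 92 84 90 at offsets 10–13.
U+0E18 → 3-byte form E0 B8 98 at offsets 14–16.
U+12394 → 4-byte form F0 92 8E 94 at offsets 17–20.
U+02C5 → 2-byte form CB 85 at offsets 21–22.
U+4EA9 → 3-byte form E4 BA A9 at offsets 23–25.
Offset 25 falls in char 8's range; it's byte 3 of E4 BA A9 = 0xA9.

0xA9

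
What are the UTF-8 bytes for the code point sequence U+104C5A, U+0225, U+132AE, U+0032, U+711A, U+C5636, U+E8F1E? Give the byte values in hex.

U+104C5A: 4-byte form → F4 84 B1 9A.
U+0225: 2-byte form → C8 A5.
U+132AE: 4-byte form → F0 93 8A AE.
U+0032: 1-byte form → 32.
U+711A: 3-byte form → E7 84 9A.
U+C5636: 4-byte form → F3 85 98 B6.
U+E8F1E: 4-byte form → F3 A8 BC 9E.
Concatenated (22 bytes): F4 84 B1 9A C8 A5 F0 93 8A AE 32 E7 84 9A F3 85 98 B6 F3 A8 BC 9E.

F4 84 B1 9A C8 A5 F0 93 8A AE 32 E7 84 9A F3 85 98 B6 F3 A8 BC 9E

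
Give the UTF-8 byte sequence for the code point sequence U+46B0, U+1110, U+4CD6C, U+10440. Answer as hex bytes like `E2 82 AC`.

E4 9A B0 E1 84 90 F1 8C B5 AC F0 90 91 80

U+46B0: 3-byte form → E4 9A B0.
U+1110: 3-byte form → E1 84 90.
U+4CD6C: 4-byte form → F1 8C B5 AC.
U+10440: 4-byte form → F0 90 91 80.
Concatenated (14 bytes): E4 9A B0 E1 84 90 F1 8C B5 AC F0 90 91 80.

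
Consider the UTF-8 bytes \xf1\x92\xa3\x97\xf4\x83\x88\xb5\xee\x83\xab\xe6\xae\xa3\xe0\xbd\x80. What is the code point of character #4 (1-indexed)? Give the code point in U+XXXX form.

Offset 0: leading byte 0xF1 = 11110001 → 4-byte char #1 = F1 92 A3 97.
Offset 4: leading byte 0xF4 = 11110100 → 4-byte char #2 = F4 83 88 B5.
Offset 8: leading byte 0xEE = 11101110 → 3-byte char #3 = EE 83 AB.
Offset 11: leading byte 0xE6 = 11100110 → 3-byte char #4 = E6 AE A3.
Leading byte 0xE6 = 11100110 matches 1110xxxx → 3-byte sequence.
Byte 1: 0xE6 = 11100110, payload 0110 (4 bits).
Byte 2: 0xAE = 10101110 (10xxxxxx ✓), payload 101110.
Byte 3: 0xA3 = 10100011 (10xxxxxx ✓), payload 100011.
Concatenate: 0110101110100011 = 0x6BA3 (16 bits → U+6BA3).

U+6BA3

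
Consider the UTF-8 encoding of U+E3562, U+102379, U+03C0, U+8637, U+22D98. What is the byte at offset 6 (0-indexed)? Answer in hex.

0x8D

U+E3562 → 4-byte form F3 A3 95 A2 at offsets 0–3.
U+102379 → 4-byte form F4 82 8D B9 at offsets 4–7.
Offset 6 falls in char 2's range; it's byte 3 of F4 82 8D B9 = 0x8D.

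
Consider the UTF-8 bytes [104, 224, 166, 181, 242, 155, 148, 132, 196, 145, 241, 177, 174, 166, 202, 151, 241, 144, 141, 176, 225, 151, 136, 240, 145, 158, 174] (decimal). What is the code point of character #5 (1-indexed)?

U+71BA6

Offset 0: leading byte 0x68 = 01101000 → 1-byte char #1 = 68.
Offset 1: leading byte 0xE0 = 11100000 → 3-byte char #2 = E0 A6 B5.
Offset 4: leading byte 0xF2 = 11110010 → 4-byte char #3 = F2 9B 94 84.
Offset 8: leading byte 0xC4 = 11000100 → 2-byte char #4 = C4 91.
Offset 10: leading byte 0xF1 = 11110001 → 4-byte char #5 = F1 B1 AE A6.
Leading byte 0xF1 = 11110001 matches 11110xxx → 4-byte sequence.
Byte 1: 0xF1 = 11110001, payload 001 (3 bits).
Byte 2: 0xB1 = 10110001 (10xxxxxx ✓), payload 110001.
Byte 3: 0xAE = 10101110 (10xxxxxx ✓), payload 101110.
Byte 4: 0xA6 = 10100110 (10xxxxxx ✓), payload 100110.
Concatenate: 001110001101110100110 = 0x71BA6 (21 bits → U+71BA6).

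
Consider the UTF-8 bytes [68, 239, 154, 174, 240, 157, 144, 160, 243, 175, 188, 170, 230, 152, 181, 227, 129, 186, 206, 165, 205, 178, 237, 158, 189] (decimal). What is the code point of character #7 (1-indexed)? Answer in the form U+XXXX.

Offset 0: leading byte 0x44 = 01000100 → 1-byte char #1 = 44.
Offset 1: leading byte 0xEF = 11101111 → 3-byte char #2 = EF 9A AE.
Offset 4: leading byte 0xF0 = 11110000 → 4-byte char #3 = F0 9D 90 A0.
Offset 8: leading byte 0xF3 = 11110011 → 4-byte char #4 = F3 AF BC AA.
Offset 12: leading byte 0xE6 = 11100110 → 3-byte char #5 = E6 98 B5.
Offset 15: leading byte 0xE3 = 11100011 → 3-byte char #6 = E3 81 BA.
Offset 18: leading byte 0xCE = 11001110 → 2-byte char #7 = CE A5.
Leading byte 0xCE = 11001110 matches 110xxxxx → 2-byte sequence.
Byte 1: 0xCE = 11001110, payload 01110 (5 bits).
Byte 2: 0xA5 = 10100101 (10xxxxxx ✓), payload 100101.
Concatenate: 01110100101 = 0x3A5 (11 bits → U+03A5).

U+03A5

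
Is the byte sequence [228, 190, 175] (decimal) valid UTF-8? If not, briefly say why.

valid

Leading byte 0xE4 = 11100100 → 3-byte form.
Continuation bytes 0xBE=10111110, 0xAF=10101111 all match 10xxxxxx.
Decoded value 0x4FAF is ≥ 0x800 (shortest form) and not a surrogate.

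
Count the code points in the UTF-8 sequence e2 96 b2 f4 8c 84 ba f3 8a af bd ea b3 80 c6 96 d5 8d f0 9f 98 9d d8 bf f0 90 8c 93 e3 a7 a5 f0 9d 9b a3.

Byte at offset 0: 0xE2 = 11100010 → 3-byte char (#1). Advance 3.
Byte at offset 3: 0xF4 = 11110100 → 4-byte char (#2). Advance 4.
Byte at offset 7: 0xF3 = 11110011 → 4-byte char (#3). Advance 4.
Byte at offset 11: 0xEA = 11101010 → 3-byte char (#4). Advance 3.
Byte at offset 14: 0xC6 = 11000110 → 2-byte char (#5). Advance 2.
Byte at offset 16: 0xD5 = 11010101 → 2-byte char (#6). Advance 2.
Byte at offset 18: 0xF0 = 11110000 → 4-byte char (#7). Advance 4.
Byte at offset 22: 0xD8 = 11011000 → 2-byte char (#8). Advance 2.
Byte at offset 24: 0xF0 = 11110000 → 4-byte char (#9). Advance 4.
Byte at offset 28: 0xE3 = 11100011 → 3-byte char (#10). Advance 3.
Byte at offset 31: 0xF0 = 11110000 → 4-byte char (#11). Advance 4.
Reached end at offset 35 after 11 code points.

11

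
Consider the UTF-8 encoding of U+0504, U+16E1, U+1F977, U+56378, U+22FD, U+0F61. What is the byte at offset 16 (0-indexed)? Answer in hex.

0xE0

U+0504 → 2-byte form D4 84 at offsets 0–1.
U+16E1 → 3-byte form E1 9B A1 at offsets 2–4.
U+1F977 → 4-byte form F0 9F A5 B7 at offsets 5–8.
U+56378 → 4-byte form F1 96 8D B8 at offsets 9–12.
U+22FD → 3-byte form E2 8B BD at offsets 13–15.
U+0F61 → 3-byte form E0 BD A1 at offsets 16–18.
Offset 16 falls in char 6's range; it's byte 1 of E0 BD A1 = 0xE0.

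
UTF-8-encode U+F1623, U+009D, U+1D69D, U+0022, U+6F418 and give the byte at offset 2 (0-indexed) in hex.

0x98

U+F1623 → 4-byte form F3 B1 98 A3 at offsets 0–3.
Offset 2 falls in char 1's range; it's byte 3 of F3 B1 98 A3 = 0x98.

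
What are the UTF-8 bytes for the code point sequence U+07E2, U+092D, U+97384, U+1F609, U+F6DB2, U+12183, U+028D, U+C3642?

DF A2 E0 A4 AD F2 97 8E 84 F0 9F 98 89 F3 B6 B6 B2 F0 92 86 83 CA 8D F3 83 99 82

U+07E2: 2-byte form → DF A2.
U+092D: 3-byte form → E0 A4 AD.
U+97384: 4-byte form → F2 97 8E 84.
U+1F609: 4-byte form → F0 9F 98 89.
U+F6DB2: 4-byte form → F3 B6 B6 B2.
U+12183: 4-byte form → F0 92 86 83.
U+028D: 2-byte form → CA 8D.
U+C3642: 4-byte form → F3 83 99 82.
Concatenated (27 bytes): DF A2 E0 A4 AD F2 97 8E 84 F0 9F 98 89 F3 B6 B6 B2 F0 92 86 83 CA 8D F3 83 99 82.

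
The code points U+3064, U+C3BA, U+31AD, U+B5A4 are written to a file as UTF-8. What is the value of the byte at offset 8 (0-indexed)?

0xAD

U+3064 → 3-byte form E3 81 A4 at offsets 0–2.
U+C3BA → 3-byte form EC 8E BA at offsets 3–5.
U+31AD → 3-byte form E3 86 AD at offsets 6–8.
Offset 8 falls in char 3's range; it's byte 3 of E3 86 AD = 0xAD.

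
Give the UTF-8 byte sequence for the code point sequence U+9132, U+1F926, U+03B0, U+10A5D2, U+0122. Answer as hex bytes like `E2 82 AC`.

E9 84 B2 F0 9F A4 A6 CE B0 F4 8A 97 92 C4 A2

U+9132: 3-byte form → E9 84 B2.
U+1F926: 4-byte form → F0 9F A4 A6.
U+03B0: 2-byte form → CE B0.
U+10A5D2: 4-byte form → F4 8A 97 92.
U+0122: 2-byte form → C4 A2.
Concatenated (15 bytes): E9 84 B2 F0 9F A4 A6 CE B0 F4 8A 97 92 C4 A2.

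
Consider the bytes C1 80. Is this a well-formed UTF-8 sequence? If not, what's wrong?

invalid (overlong encoding)

Leading byte 0xC1 = 11000001 → 2-byte form.
Continuation bytes all match 10xxxxxx. Payload decodes to 0x40.
But 0x40 < 0x80, the minimum for a 2-byte sequence — this is an overlong encoding.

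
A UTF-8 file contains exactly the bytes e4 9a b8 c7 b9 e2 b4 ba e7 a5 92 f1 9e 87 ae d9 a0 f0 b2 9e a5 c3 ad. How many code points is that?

8

Byte at offset 0: 0xE4 = 11100100 → 3-byte char (#1). Advance 3.
Byte at offset 3: 0xC7 = 11000111 → 2-byte char (#2). Advance 2.
Byte at offset 5: 0xE2 = 11100010 → 3-byte char (#3). Advance 3.
Byte at offset 8: 0xE7 = 11100111 → 3-byte char (#4). Advance 3.
Byte at offset 11: 0xF1 = 11110001 → 4-byte char (#5). Advance 4.
Byte at offset 15: 0xD9 = 11011001 → 2-byte char (#6). Advance 2.
Byte at offset 17: 0xF0 = 11110000 → 4-byte char (#7). Advance 4.
Byte at offset 21: 0xC3 = 11000011 → 2-byte char (#8). Advance 2.
Reached end at offset 23 after 8 code points.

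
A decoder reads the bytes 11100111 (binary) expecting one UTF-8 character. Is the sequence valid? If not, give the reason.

invalid (sequence truncated)

Leading byte 0xE7 = 11100111 → 3-byte form, but only 1 byte is present.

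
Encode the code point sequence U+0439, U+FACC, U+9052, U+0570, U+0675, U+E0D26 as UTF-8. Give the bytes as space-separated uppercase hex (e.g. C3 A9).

U+0439: 2-byte form → D0 B9.
U+FACC: 3-byte form → EF AB 8C.
U+9052: 3-byte form → E9 81 92.
U+0570: 2-byte form → D5 B0.
U+0675: 2-byte form → D9 B5.
U+E0D26: 4-byte form → F3 A0 B4 A6.
Concatenated (16 bytes): D0 B9 EF AB 8C E9 81 92 D5 B0 D9 B5 F3 A0 B4 A6.

D0 B9 EF AB 8C E9 81 92 D5 B0 D9 B5 F3 A0 B4 A6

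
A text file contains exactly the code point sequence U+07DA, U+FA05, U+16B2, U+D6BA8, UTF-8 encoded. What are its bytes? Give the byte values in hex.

DF 9A EF A8 85 E1 9A B2 F3 96 AE A8

U+07DA: 2-byte form → DF 9A.
U+FA05: 3-byte form → EF A8 85.
U+16B2: 3-byte form → E1 9A B2.
U+D6BA8: 4-byte form → F3 96 AE A8.
Concatenated (12 bytes): DF 9A EF A8 85 E1 9A B2 F3 96 AE A8.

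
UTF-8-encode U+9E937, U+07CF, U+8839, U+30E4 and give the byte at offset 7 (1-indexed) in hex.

1-indexed offset 7 is 0-indexed offset 6.
U+9E937 → 4-byte form F2 9E A4 B7 at offsets 0–3.
U+07CF → 2-byte form DF 8F at offsets 4–5.
U+8839 → 3-byte form E8 A0 B9 at offsets 6–8.
Offset 6 falls in char 3's range; it's byte 1 of E8 A0 B9 = 0xE8.

0xE8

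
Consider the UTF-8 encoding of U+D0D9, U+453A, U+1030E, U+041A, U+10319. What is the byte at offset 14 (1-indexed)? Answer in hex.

0x90

1-indexed offset 14 is 0-indexed offset 13.
U+D0D9 → 3-byte form ED 83 99 at offsets 0–2.
U+453A → 3-byte form E4 94 BA at offsets 3–5.
U+1030E → 4-byte form F0 90 8C 8E at offsets 6–9.
U+041A → 2-byte form D0 9A at offsets 10–11.
U+10319 → 4-byte form F0 90 8C 99 at offsets 12–15.
Offset 13 falls in char 5's range; it's byte 2 of F0 90 8C 99 = 0x90.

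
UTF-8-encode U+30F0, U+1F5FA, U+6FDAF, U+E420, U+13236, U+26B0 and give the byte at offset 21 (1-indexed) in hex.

0xB0

1-indexed offset 21 is 0-indexed offset 20.
U+30F0 → 3-byte form E3 83 B0 at offsets 0–2.
U+1F5FA → 4-byte form F0 9F 97 BA at offsets 3–6.
U+6FDAF → 4-byte form F1 AF B6 AF at offsets 7–10.
U+E420 → 3-byte form EE 90 A0 at offsets 11–13.
U+13236 → 4-byte form F0 93 88 B6 at offsets 14–17.
U+26B0 → 3-byte form E2 9A B0 at offsets 18–20.
Offset 20 falls in char 6's range; it's byte 3 of E2 9A B0 = 0xB0.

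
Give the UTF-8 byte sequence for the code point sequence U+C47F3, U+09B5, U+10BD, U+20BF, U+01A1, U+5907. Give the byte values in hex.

F3 84 9F B3 E0 A6 B5 E1 82 BD E2 82 BF C6 A1 E5 A4 87

U+C47F3: 4-byte form → F3 84 9F B3.
U+09B5: 3-byte form → E0 A6 B5.
U+10BD: 3-byte form → E1 82 BD.
U+20BF: 3-byte form → E2 82 BF.
U+01A1: 2-byte form → C6 A1.
U+5907: 3-byte form → E5 A4 87.
Concatenated (18 bytes): F3 84 9F B3 E0 A6 B5 E1 82 BD E2 82 BF C6 A1 E5 A4 87.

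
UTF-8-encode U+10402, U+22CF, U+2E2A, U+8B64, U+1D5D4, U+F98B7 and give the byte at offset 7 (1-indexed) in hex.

0x8F

1-indexed offset 7 is 0-indexed offset 6.
U+10402 → 4-byte form F0 90 90 82 at offsets 0–3.
U+22CF → 3-byte form E2 8B 8F at offsets 4–6.
Offset 6 falls in char 2's range; it's byte 3 of E2 8B 8F = 0x8F.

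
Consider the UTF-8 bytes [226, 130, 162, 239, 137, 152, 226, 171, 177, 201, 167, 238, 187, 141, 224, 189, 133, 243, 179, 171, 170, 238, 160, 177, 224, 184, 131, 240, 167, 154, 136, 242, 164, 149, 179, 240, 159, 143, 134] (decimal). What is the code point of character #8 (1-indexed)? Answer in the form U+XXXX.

Offset 0: leading byte 0xE2 = 11100010 → 3-byte char #1 = E2 82 A2.
Offset 3: leading byte 0xEF = 11101111 → 3-byte char #2 = EF 89 98.
Offset 6: leading byte 0xE2 = 11100010 → 3-byte char #3 = E2 AB B1.
Offset 9: leading byte 0xC9 = 11001001 → 2-byte char #4 = C9 A7.
Offset 11: leading byte 0xEE = 11101110 → 3-byte char #5 = EE BB 8D.
Offset 14: leading byte 0xE0 = 11100000 → 3-byte char #6 = E0 BD 85.
Offset 17: leading byte 0xF3 = 11110011 → 4-byte char #7 = F3 B3 AB AA.
Offset 21: leading byte 0xEE = 11101110 → 3-byte char #8 = EE A0 B1.
Leading byte 0xEE = 11101110 matches 1110xxxx → 3-byte sequence.
Byte 1: 0xEE = 11101110, payload 1110 (4 bits).
Byte 2: 0xA0 = 10100000 (10xxxxxx ✓), payload 100000.
Byte 3: 0xB1 = 10110001 (10xxxxxx ✓), payload 110001.
Concatenate: 1110100000110001 = 0xE831 (16 bits → U+E831).

U+E831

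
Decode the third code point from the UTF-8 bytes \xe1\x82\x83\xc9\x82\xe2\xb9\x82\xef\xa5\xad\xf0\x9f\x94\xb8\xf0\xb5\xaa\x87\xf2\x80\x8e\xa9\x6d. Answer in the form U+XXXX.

U+2E42

Offset 0: leading byte 0xE1 = 11100001 → 3-byte char #1 = E1 82 83.
Offset 3: leading byte 0xC9 = 11001001 → 2-byte char #2 = C9 82.
Offset 5: leading byte 0xE2 = 11100010 → 3-byte char #3 = E2 B9 82.
Leading byte 0xE2 = 11100010 matches 1110xxxx → 3-byte sequence.
Byte 1: 0xE2 = 11100010, payload 0010 (4 bits).
Byte 2: 0xB9 = 10111001 (10xxxxxx ✓), payload 111001.
Byte 3: 0x82 = 10000010 (10xxxxxx ✓), payload 000010.
Concatenate: 0010111001000010 = 0x2E42 (16 bits → U+2E42).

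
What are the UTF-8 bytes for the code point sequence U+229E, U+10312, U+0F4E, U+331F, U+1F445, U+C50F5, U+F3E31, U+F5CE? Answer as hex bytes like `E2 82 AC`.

E2 8A 9E F0 90 8C 92 E0 BD 8E E3 8C 9F F0 9F 91 85 F3 85 83 B5 F3 B3 B8 B1 EF 97 8E

U+229E: 3-byte form → E2 8A 9E.
U+10312: 4-byte form → F0 90 8C 92.
U+0F4E: 3-byte form → E0 BD 8E.
U+331F: 3-byte form → E3 8C 9F.
U+1F445: 4-byte form → F0 9F 91 85.
U+C50F5: 4-byte form → F3 85 83 B5.
U+F3E31: 4-byte form → F3 B3 B8 B1.
U+F5CE: 3-byte form → EF 97 8E.
Concatenated (28 bytes): E2 8A 9E F0 90 8C 92 E0 BD 8E E3 8C 9F F0 9F 91 85 F3 85 83 B5 F3 B3 B8 B1 EF 97 8E.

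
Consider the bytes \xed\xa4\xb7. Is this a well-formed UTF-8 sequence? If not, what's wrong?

Structurally a 3-byte sequence; payload = 0xD937.
But 0xD937 is in U+D800–U+DFFF, the surrogate range. Surrogates are not Unicode scalar values and are forbidden in UTF-8.

invalid (encodes a surrogate (U+D800–U+DFFF))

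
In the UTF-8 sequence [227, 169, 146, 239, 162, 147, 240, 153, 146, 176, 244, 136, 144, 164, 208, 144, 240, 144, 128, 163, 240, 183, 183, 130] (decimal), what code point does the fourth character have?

Offset 0: leading byte 0xE3 = 11100011 → 3-byte char #1 = E3 A9 92.
Offset 3: leading byte 0xEF = 11101111 → 3-byte char #2 = EF A2 93.
Offset 6: leading byte 0xF0 = 11110000 → 4-byte char #3 = F0 99 92 B0.
Offset 10: leading byte 0xF4 = 11110100 → 4-byte char #4 = F4 88 90 A4.
Leading byte 0xF4 = 11110100 matches 11110xxx → 4-byte sequence.
Byte 1: 0xF4 = 11110100, payload 100 (3 bits).
Byte 2: 0x88 = 10001000 (10xxxxxx ✓), payload 001000.
Byte 3: 0x90 = 10010000 (10xxxxxx ✓), payload 010000.
Byte 4: 0xA4 = 10100100 (10xxxxxx ✓), payload 100100.
Concatenate: 100001000010000100100 = 0x108424 (21 bits → U+108424).

U+108424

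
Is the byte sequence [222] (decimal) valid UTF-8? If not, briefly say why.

Leading byte 0xDE = 11011110 → 2-byte form, but only 1 byte is present.

invalid (sequence truncated)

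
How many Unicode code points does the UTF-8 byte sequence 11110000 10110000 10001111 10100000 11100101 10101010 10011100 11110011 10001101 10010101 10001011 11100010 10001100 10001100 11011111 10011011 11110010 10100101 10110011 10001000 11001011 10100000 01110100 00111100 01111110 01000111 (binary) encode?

Byte at offset 0: 0xF0 = 11110000 → 4-byte char (#1). Advance 4.
Byte at offset 4: 0xE5 = 11100101 → 3-byte char (#2). Advance 3.
Byte at offset 7: 0xF3 = 11110011 → 4-byte char (#3). Advance 4.
Byte at offset 11: 0xE2 = 11100010 → 3-byte char (#4). Advance 3.
Byte at offset 14: 0xDF = 11011111 → 2-byte char (#5). Advance 2.
Byte at offset 16: 0xF2 = 11110010 → 4-byte char (#6). Advance 4.
Byte at offset 20: 0xCB = 11001011 → 2-byte char (#7). Advance 2.
Byte at offset 22: 0x74 = 01110100 → 1-byte char (#8). Advance 1.
Byte at offset 23: 0x3C = 00111100 → 1-byte char (#9). Advance 1.
Byte at offset 24: 0x7E = 01111110 → 1-byte char (#10). Advance 1.
Byte at offset 25: 0x47 = 01000111 → 1-byte char (#11). Advance 1.
Reached end at offset 26 after 11 code points.

11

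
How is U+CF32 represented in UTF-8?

EC BC B2

U+CF32 = 0xCF32 = 53042 decimal. In range U+0800–U+FFFF → 3-byte form: 1110xxxx 10xxxxxx 10xxxxxx.
Binary (16 bits): 1100111100110010.
Split 4+6+6: 1100 | 111100 | 110010.
Byte 1: 11101100 = 0xEC.
Byte 2: 10111100 = 0xBC.
Byte 3: 10110010 = 0xB2.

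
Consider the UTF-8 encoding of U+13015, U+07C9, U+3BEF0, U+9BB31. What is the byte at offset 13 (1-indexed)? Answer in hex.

0xAC

1-indexed offset 13 is 0-indexed offset 12.
U+13015 → 4-byte form F0 93 80 95 at offsets 0–3.
U+07C9 → 2-byte form DF 89 at offsets 4–5.
U+3BEF0 → 4-byte form F0 BB BB B0 at offsets 6–9.
U+9BB31 → 4-byte form F2 9B AC B1 at offsets 10–13.
Offset 12 falls in char 4's range; it's byte 3 of F2 9B AC B1 = 0xAC.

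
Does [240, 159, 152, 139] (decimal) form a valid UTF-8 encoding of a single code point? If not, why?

valid

Leading byte 0xF0 = 11110000 → 4-byte form.
Continuation bytes 0x9F=10011111, 0x98=10011000, 0x8B=10001011 all match 10xxxxxx.
Decoded value 0x1F60B is ≥ 0x10000 (shortest form) and not a surrogate.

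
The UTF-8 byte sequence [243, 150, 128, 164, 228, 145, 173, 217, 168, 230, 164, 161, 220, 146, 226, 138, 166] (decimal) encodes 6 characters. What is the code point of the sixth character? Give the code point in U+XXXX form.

Offset 0: leading byte 0xF3 = 11110011 → 4-byte char #1 = F3 96 80 A4.
Offset 4: leading byte 0xE4 = 11100100 → 3-byte char #2 = E4 91 AD.
Offset 7: leading byte 0xD9 = 11011001 → 2-byte char #3 = D9 A8.
Offset 9: leading byte 0xE6 = 11100110 → 3-byte char #4 = E6 A4 A1.
Offset 12: leading byte 0xDC = 11011100 → 2-byte char #5 = DC 92.
Offset 14: leading byte 0xE2 = 11100010 → 3-byte char #6 = E2 8A A6.
Leading byte 0xE2 = 11100010 matches 1110xxxx → 3-byte sequence.
Byte 1: 0xE2 = 11100010, payload 0010 (4 bits).
Byte 2: 0x8A = 10001010 (10xxxxxx ✓), payload 001010.
Byte 3: 0xA6 = 10100110 (10xxxxxx ✓), payload 100110.
Concatenate: 0010001010100110 = 0x22A6 (16 bits → U+22A6).

U+22A6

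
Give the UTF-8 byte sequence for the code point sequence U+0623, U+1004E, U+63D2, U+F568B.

U+0623: 2-byte form → D8 A3.
U+1004E: 4-byte form → F0 90 81 8E.
U+63D2: 3-byte form → E6 8F 92.
U+F568B: 4-byte form → F3 B5 9A 8B.
Concatenated (13 bytes): D8 A3 F0 90 81 8E E6 8F 92 F3 B5 9A 8B.

D8 A3 F0 90 81 8E E6 8F 92 F3 B5 9A 8B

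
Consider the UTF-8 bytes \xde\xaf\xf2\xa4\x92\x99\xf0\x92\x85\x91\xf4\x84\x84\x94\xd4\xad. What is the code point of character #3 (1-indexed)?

U+12151

Offset 0: leading byte 0xDE = 11011110 → 2-byte char #1 = DE AF.
Offset 2: leading byte 0xF2 = 11110010 → 4-byte char #2 = F2 A4 92 99.
Offset 6: leading byte 0xF0 = 11110000 → 4-byte char #3 = F0 92 85 91.
Leading byte 0xF0 = 11110000 matches 11110xxx → 4-byte sequence.
Byte 1: 0xF0 = 11110000, payload 000 (3 bits).
Byte 2: 0x92 = 10010010 (10xxxxxx ✓), payload 010010.
Byte 3: 0x85 = 10000101 (10xxxxxx ✓), payload 000101.
Byte 4: 0x91 = 10010001 (10xxxxxx ✓), payload 010001.
Concatenate: 000010010000101010001 = 0x12151 (21 bits → U+12151).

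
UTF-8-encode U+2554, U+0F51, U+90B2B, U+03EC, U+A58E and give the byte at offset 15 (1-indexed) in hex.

0x8E

1-indexed offset 15 is 0-indexed offset 14.
U+2554 → 3-byte form E2 95 94 at offsets 0–2.
U+0F51 → 3-byte form E0 BD 91 at offsets 3–5.
U+90B2B → 4-byte form F2 90 AC AB at offsets 6–9.
U+03EC → 2-byte form CF AC at offsets 10–11.
U+A58E → 3-byte form EA 96 8E at offsets 12–14.
Offset 14 falls in char 5's range; it's byte 3 of EA 96 8E = 0x8E.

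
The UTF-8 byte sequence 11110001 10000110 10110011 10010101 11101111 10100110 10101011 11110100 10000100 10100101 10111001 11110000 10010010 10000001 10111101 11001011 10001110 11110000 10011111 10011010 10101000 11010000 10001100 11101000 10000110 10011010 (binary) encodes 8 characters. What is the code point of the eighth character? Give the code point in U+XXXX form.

U+819A

Offset 0: leading byte 0xF1 = 11110001 → 4-byte char #1 = F1 86 B3 95.
Offset 4: leading byte 0xEF = 11101111 → 3-byte char #2 = EF A6 AB.
Offset 7: leading byte 0xF4 = 11110100 → 4-byte char #3 = F4 84 A5 B9.
Offset 11: leading byte 0xF0 = 11110000 → 4-byte char #4 = F0 92 81 BD.
Offset 15: leading byte 0xCB = 11001011 → 2-byte char #5 = CB 8E.
Offset 17: leading byte 0xF0 = 11110000 → 4-byte char #6 = F0 9F 9A A8.
Offset 21: leading byte 0xD0 = 11010000 → 2-byte char #7 = D0 8C.
Offset 23: leading byte 0xE8 = 11101000 → 3-byte char #8 = E8 86 9A.
Leading byte 0xE8 = 11101000 matches 1110xxxx → 3-byte sequence.
Byte 1: 0xE8 = 11101000, payload 1000 (4 bits).
Byte 2: 0x86 = 10000110 (10xxxxxx ✓), payload 000110.
Byte 3: 0x9A = 10011010 (10xxxxxx ✓), payload 011010.
Concatenate: 1000000110011010 = 0x819A (16 bits → U+819A).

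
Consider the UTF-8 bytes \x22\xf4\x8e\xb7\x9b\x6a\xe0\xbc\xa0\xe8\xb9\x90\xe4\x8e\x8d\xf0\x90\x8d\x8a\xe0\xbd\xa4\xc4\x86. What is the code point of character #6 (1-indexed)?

Offset 0: leading byte 0x22 = 00100010 → 1-byte char #1 = 22.
Offset 1: leading byte 0xF4 = 11110100 → 4-byte char #2 = F4 8E B7 9B.
Offset 5: leading byte 0x6A = 01101010 → 1-byte char #3 = 6A.
Offset 6: leading byte 0xE0 = 11100000 → 3-byte char #4 = E0 BC A0.
Offset 9: leading byte 0xE8 = 11101000 → 3-byte char #5 = E8 B9 90.
Offset 12: leading byte 0xE4 = 11100100 → 3-byte char #6 = E4 8E 8D.
Leading byte 0xE4 = 11100100 matches 1110xxxx → 3-byte sequence.
Byte 1: 0xE4 = 11100100, payload 0100 (4 bits).
Byte 2: 0x8E = 10001110 (10xxxxxx ✓), payload 001110.
Byte 3: 0x8D = 10001101 (10xxxxxx ✓), payload 001101.
Concatenate: 0100001110001101 = 0x438D (16 bits → U+438D).

U+438D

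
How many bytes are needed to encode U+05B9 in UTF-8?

U+05B9 = 0x5B9. UTF-8 uses 1 byte below 0x80, 2 below 0x800, 3 below 0x10000, 4 up to 0x10FFFF. 0x5B9 is in U+0080–U+07FF → 2 bytes.

2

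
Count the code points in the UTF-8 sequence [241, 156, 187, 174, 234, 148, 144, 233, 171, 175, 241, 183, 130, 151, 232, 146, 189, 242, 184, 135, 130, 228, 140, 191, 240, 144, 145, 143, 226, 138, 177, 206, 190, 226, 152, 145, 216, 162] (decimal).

12

Byte at offset 0: 0xF1 = 11110001 → 4-byte char (#1). Advance 4.
Byte at offset 4: 0xEA = 11101010 → 3-byte char (#2). Advance 3.
Byte at offset 7: 0xE9 = 11101001 → 3-byte char (#3). Advance 3.
Byte at offset 10: 0xF1 = 11110001 → 4-byte char (#4). Advance 4.
Byte at offset 14: 0xE8 = 11101000 → 3-byte char (#5). Advance 3.
Byte at offset 17: 0xF2 = 11110010 → 4-byte char (#6). Advance 4.
Byte at offset 21: 0xE4 = 11100100 → 3-byte char (#7). Advance 3.
Byte at offset 24: 0xF0 = 11110000 → 4-byte char (#8). Advance 4.
Byte at offset 28: 0xE2 = 11100010 → 3-byte char (#9). Advance 3.
Byte at offset 31: 0xCE = 11001110 → 2-byte char (#10). Advance 2.
Byte at offset 33: 0xE2 = 11100010 → 3-byte char (#11). Advance 3.
Byte at offset 36: 0xD8 = 11011000 → 2-byte char (#12). Advance 2.
Reached end at offset 38 after 12 code points.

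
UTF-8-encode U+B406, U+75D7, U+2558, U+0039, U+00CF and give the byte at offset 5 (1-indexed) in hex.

1-indexed offset 5 is 0-indexed offset 4.
U+B406 → 3-byte form EB 90 86 at offsets 0–2.
U+75D7 → 3-byte form E7 97 97 at offsets 3–5.
Offset 4 falls in char 2's range; it's byte 2 of E7 97 97 = 0x97.

0x97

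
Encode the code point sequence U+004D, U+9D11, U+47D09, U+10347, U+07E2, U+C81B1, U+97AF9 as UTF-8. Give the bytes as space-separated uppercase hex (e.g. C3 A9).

U+004D: 1-byte form → 4D.
U+9D11: 3-byte form → E9 B4 91.
U+47D09: 4-byte form → F1 87 B4 89.
U+10347: 4-byte form → F0 90 8D 87.
U+07E2: 2-byte form → DF A2.
U+C81B1: 4-byte form → F3 88 86 B1.
U+97AF9: 4-byte form → F2 97 AB B9.
Concatenated (22 bytes): 4D E9 B4 91 F1 87 B4 89 F0 90 8D 87 DF A2 F3 88 86 B1 F2 97 AB B9.

4D E9 B4 91 F1 87 B4 89 F0 90 8D 87 DF A2 F3 88 86 B1 F2 97 AB B9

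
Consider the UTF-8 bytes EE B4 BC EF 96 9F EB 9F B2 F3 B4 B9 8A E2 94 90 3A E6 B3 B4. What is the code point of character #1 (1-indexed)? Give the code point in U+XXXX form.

Offset 0: leading byte 0xEE = 11101110 → 3-byte char #1 = EE B4 BC.
Leading byte 0xEE = 11101110 matches 1110xxxx → 3-byte sequence.
Byte 1: 0xEE = 11101110, payload 1110 (4 bits).
Byte 2: 0xB4 = 10110100 (10xxxxxx ✓), payload 110100.
Byte 3: 0xBC = 10111100 (10xxxxxx ✓), payload 111100.
Concatenate: 1110110100111100 = 0xED3C (16 bits → U+ED3C).

U+ED3C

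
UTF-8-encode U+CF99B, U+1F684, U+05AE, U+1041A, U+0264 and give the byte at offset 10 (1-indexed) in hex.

1-indexed offset 10 is 0-indexed offset 9.
U+CF99B → 4-byte form F3 8F A6 9B at offsets 0–3.
U+1F684 → 4-byte form F0 9F 9A 84 at offsets 4–7.
U+05AE → 2-byte form D6 AE at offsets 8–9.
Offset 9 falls in char 3's range; it's byte 2 of D6 AE = 0xAE.

0xAE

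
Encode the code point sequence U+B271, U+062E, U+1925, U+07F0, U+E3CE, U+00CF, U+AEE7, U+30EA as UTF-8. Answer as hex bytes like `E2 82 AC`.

EB 89 B1 D8 AE E1 A4 A5 DF B0 EE 8F 8E C3 8F EA BB A7 E3 83 AA

U+B271: 3-byte form → EB 89 B1.
U+062E: 2-byte form → D8 AE.
U+1925: 3-byte form → E1 A4 A5.
U+07F0: 2-byte form → DF B0.
U+E3CE: 3-byte form → EE 8F 8E.
U+00CF: 2-byte form → C3 8F.
U+AEE7: 3-byte form → EA BB A7.
U+30EA: 3-byte form → E3 83 AA.
Concatenated (21 bytes): EB 89 B1 D8 AE E1 A4 A5 DF B0 EE 8F 8E C3 8F EA BB A7 E3 83 AA.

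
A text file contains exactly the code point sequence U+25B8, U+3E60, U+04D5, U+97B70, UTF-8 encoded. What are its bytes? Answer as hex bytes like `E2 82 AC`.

U+25B8: 3-byte form → E2 96 B8.
U+3E60: 3-byte form → E3 B9 A0.
U+04D5: 2-byte form → D3 95.
U+97B70: 4-byte form → F2 97 AD B0.
Concatenated (12 bytes): E2 96 B8 E3 B9 A0 D3 95 F2 97 AD B0.

E2 96 B8 E3 B9 A0 D3 95 F2 97 AD B0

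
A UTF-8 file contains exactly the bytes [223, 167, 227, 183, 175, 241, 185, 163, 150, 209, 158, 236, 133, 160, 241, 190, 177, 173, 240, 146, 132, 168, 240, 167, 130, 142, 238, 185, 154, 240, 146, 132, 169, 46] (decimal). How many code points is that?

11

Byte at offset 0: 0xDF = 11011111 → 2-byte char (#1). Advance 2.
Byte at offset 2: 0xE3 = 11100011 → 3-byte char (#2). Advance 3.
Byte at offset 5: 0xF1 = 11110001 → 4-byte char (#3). Advance 4.
Byte at offset 9: 0xD1 = 11010001 → 2-byte char (#4). Advance 2.
Byte at offset 11: 0xEC = 11101100 → 3-byte char (#5). Advance 3.
Byte at offset 14: 0xF1 = 11110001 → 4-byte char (#6). Advance 4.
Byte at offset 18: 0xF0 = 11110000 → 4-byte char (#7). Advance 4.
Byte at offset 22: 0xF0 = 11110000 → 4-byte char (#8). Advance 4.
Byte at offset 26: 0xEE = 11101110 → 3-byte char (#9). Advance 3.
Byte at offset 29: 0xF0 = 11110000 → 4-byte char (#10). Advance 4.
Byte at offset 33: 0x2E = 00101110 → 1-byte char (#11). Advance 1.
Reached end at offset 34 after 11 code points.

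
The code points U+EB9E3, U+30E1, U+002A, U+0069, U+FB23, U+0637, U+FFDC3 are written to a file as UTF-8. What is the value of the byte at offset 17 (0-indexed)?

U+EB9E3 → 4-byte form F3 AB A7 A3 at offsets 0–3.
U+30E1 → 3-byte form E3 83 A1 at offsets 4–6.
U+002A → 1-byte form 2A at offsets 7–7.
U+0069 → 1-byte form 69 at offsets 8–8.
U+FB23 → 3-byte form EF AC A3 at offsets 9–11.
U+0637 → 2-byte form D8 B7 at offsets 12–13.
U+FFDC3 → 4-byte form F3 BF B7 83 at offsets 14–17.
Offset 17 falls in char 7's range; it's byte 4 of F3 BF B7 83 = 0x83.

0x83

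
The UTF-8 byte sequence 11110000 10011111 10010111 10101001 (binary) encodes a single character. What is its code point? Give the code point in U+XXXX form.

Leading byte 0xF0 = 11110000 matches 11110xxx → 4-byte sequence.
Byte 1: 0xF0 = 11110000, payload 000 (3 bits).
Byte 2: 0x9F = 10011111 (10xxxxxx ✓), payload 011111.
Byte 3: 0x97 = 10010111 (10xxxxxx ✓), payload 010111.
Byte 4: 0xA9 = 10101001 (10xxxxxx ✓), payload 101001.
Concatenate: 000011111010111101001 = 0x1F5E9 (21 bits → U+1F5E9).

U+1F5E9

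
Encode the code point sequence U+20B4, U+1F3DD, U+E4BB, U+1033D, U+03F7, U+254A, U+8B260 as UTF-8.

E2 82 B4 F0 9F 8F 9D EE 92 BB F0 90 8C BD CF B7 E2 95 8A F2 8B 89 A0

U+20B4: 3-byte form → E2 82 B4.
U+1F3DD: 4-byte form → F0 9F 8F 9D.
U+E4BB: 3-byte form → EE 92 BB.
U+1033D: 4-byte form → F0 90 8C BD.
U+03F7: 2-byte form → CF B7.
U+254A: 3-byte form → E2 95 8A.
U+8B260: 4-byte form → F2 8B 89 A0.
Concatenated (23 bytes): E2 82 B4 F0 9F 8F 9D EE 92 BB F0 90 8C BD CF B7 E2 95 8A F2 8B 89 A0.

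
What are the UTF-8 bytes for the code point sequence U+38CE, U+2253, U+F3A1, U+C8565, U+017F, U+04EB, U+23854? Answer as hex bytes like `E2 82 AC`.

U+38CE: 3-byte form → E3 A3 8E.
U+2253: 3-byte form → E2 89 93.
U+F3A1: 3-byte form → EF 8E A1.
U+C8565: 4-byte form → F3 88 95 A5.
U+017F: 2-byte form → C5 BF.
U+04EB: 2-byte form → D3 AB.
U+23854: 4-byte form → F0 A3 A1 94.
Concatenated (21 bytes): E3 A3 8E E2 89 93 EF 8E A1 F3 88 95 A5 C5 BF D3 AB F0 A3 A1 94.

E3 A3 8E E2 89 93 EF 8E A1 F3 88 95 A5 C5 BF D3 AB F0 A3 A1 94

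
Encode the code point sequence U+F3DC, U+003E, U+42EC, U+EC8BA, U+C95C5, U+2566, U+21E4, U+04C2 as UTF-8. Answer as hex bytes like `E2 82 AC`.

U+F3DC: 3-byte form → EF 8F 9C.
U+003E: 1-byte form → 3E.
U+42EC: 3-byte form → E4 8B AC.
U+EC8BA: 4-byte form → F3 AC A2 BA.
U+C95C5: 4-byte form → F3 89 97 85.
U+2566: 3-byte form → E2 95 A6.
U+21E4: 3-byte form → E2 87 A4.
U+04C2: 2-byte form → D3 82.
Concatenated (23 bytes): EF 8F 9C 3E E4 8B AC F3 AC A2 BA F3 89 97 85 E2 95 A6 E2 87 A4 D3 82.

EF 8F 9C 3E E4 8B AC F3 AC A2 BA F3 89 97 85 E2 95 A6 E2 87 A4 D3 82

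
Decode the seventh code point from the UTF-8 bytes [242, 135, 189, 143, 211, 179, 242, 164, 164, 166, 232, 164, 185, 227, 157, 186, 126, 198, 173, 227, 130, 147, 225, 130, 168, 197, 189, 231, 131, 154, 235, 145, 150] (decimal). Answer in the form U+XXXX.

U+01AD

Offset 0: leading byte 0xF2 = 11110010 → 4-byte char #1 = F2 87 BD 8F.
Offset 4: leading byte 0xD3 = 11010011 → 2-byte char #2 = D3 B3.
Offset 6: leading byte 0xF2 = 11110010 → 4-byte char #3 = F2 A4 A4 A6.
Offset 10: leading byte 0xE8 = 11101000 → 3-byte char #4 = E8 A4 B9.
Offset 13: leading byte 0xE3 = 11100011 → 3-byte char #5 = E3 9D BA.
Offset 16: leading byte 0x7E = 01111110 → 1-byte char #6 = 7E.
Offset 17: leading byte 0xC6 = 11000110 → 2-byte char #7 = C6 AD.
Leading byte 0xC6 = 11000110 matches 110xxxxx → 2-byte sequence.
Byte 1: 0xC6 = 11000110, payload 00110 (5 bits).
Byte 2: 0xAD = 10101101 (10xxxxxx ✓), payload 101101.
Concatenate: 00110101101 = 0x1AD (11 bits → U+01AD).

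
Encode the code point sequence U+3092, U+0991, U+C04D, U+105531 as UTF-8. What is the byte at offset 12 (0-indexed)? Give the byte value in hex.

U+3092 → 3-byte form E3 82 92 at offsets 0–2.
U+0991 → 3-byte form E0 A6 91 at offsets 3–5.
U+C04D → 3-byte form EC 81 8D at offsets 6–8.
U+105531 → 4-byte form F4 85 94 B1 at offsets 9–12.
Offset 12 falls in char 4's range; it's byte 4 of F4 85 94 B1 = 0xB1.

0xB1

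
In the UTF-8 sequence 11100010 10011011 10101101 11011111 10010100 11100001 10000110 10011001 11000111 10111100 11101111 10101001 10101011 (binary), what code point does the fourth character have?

Offset 0: leading byte 0xE2 = 11100010 → 3-byte char #1 = E2 9B AD.
Offset 3: leading byte 0xDF = 11011111 → 2-byte char #2 = DF 94.
Offset 5: leading byte 0xE1 = 11100001 → 3-byte char #3 = E1 86 99.
Offset 8: leading byte 0xC7 = 11000111 → 2-byte char #4 = C7 BC.
Leading byte 0xC7 = 11000111 matches 110xxxxx → 2-byte sequence.
Byte 1: 0xC7 = 11000111, payload 00111 (5 bits).
Byte 2: 0xBC = 10111100 (10xxxxxx ✓), payload 111100.
Concatenate: 00111111100 = 0x1FC (11 bits → U+01FC).

U+01FC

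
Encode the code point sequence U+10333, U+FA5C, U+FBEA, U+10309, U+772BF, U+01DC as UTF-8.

F0 90 8C B3 EF A9 9C EF AF AA F0 90 8C 89 F1 B7 8A BF C7 9C

U+10333: 4-byte form → F0 90 8C B3.
U+FA5C: 3-byte form → EF A9 9C.
U+FBEA: 3-byte form → EF AF AA.
U+10309: 4-byte form → F0 90 8C 89.
U+772BF: 4-byte form → F1 B7 8A BF.
U+01DC: 2-byte form → C7 9C.
Concatenated (20 bytes): F0 90 8C B3 EF A9 9C EF AF AA F0 90 8C 89 F1 B7 8A BF C7 9C.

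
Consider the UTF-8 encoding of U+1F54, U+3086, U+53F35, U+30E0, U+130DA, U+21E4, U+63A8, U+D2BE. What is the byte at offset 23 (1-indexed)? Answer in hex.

1-indexed offset 23 is 0-indexed offset 22.
U+1F54 → 3-byte form E1 BD 94 at offsets 0–2.
U+3086 → 3-byte form E3 82 86 at offsets 3–5.
U+53F35 → 4-byte form F1 93 BC B5 at offsets 6–9.
U+30E0 → 3-byte form E3 83 A0 at offsets 10–12.
U+130DA → 4-byte form F0 93 83 9A at offsets 13–16.
U+21E4 → 3-byte form E2 87 A4 at offsets 17–19.
U+63A8 → 3-byte form E6 8E A8 at offsets 20–22.
Offset 22 falls in char 7's range; it's byte 3 of E6 8E A8 = 0xA8.

0xA8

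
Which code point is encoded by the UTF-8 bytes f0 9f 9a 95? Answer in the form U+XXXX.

Leading byte 0xF0 = 11110000 matches 11110xxx → 4-byte sequence.
Byte 1: 0xF0 = 11110000, payload 000 (3 bits).
Byte 2: 0x9F = 10011111 (10xxxxxx ✓), payload 011111.
Byte 3: 0x9A = 10011010 (10xxxxxx ✓), payload 011010.
Byte 4: 0x95 = 10010101 (10xxxxxx ✓), payload 010101.
Concatenate: 000011111011010010101 = 0x1F695 (21 bits → U+1F695).

U+1F695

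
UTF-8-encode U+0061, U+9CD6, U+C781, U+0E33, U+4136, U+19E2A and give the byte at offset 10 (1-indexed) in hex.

0xB3

1-indexed offset 10 is 0-indexed offset 9.
U+0061 → 1-byte form 61 at offsets 0–0.
U+9CD6 → 3-byte form E9 B3 96 at offsets 1–3.
U+C781 → 3-byte form EC 9E 81 at offsets 4–6.
U+0E33 → 3-byte form E0 B8 B3 at offsets 7–9.
Offset 9 falls in char 4's range; it's byte 3 of E0 B8 B3 = 0xB3.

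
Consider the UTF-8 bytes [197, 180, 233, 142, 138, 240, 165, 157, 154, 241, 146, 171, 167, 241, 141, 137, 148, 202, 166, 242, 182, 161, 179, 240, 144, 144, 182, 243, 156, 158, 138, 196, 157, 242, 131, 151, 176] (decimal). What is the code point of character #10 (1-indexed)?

Offset 0: leading byte 0xC5 = 11000101 → 2-byte char #1 = C5 B4.
Offset 2: leading byte 0xE9 = 11101001 → 3-byte char #2 = E9 8E 8A.
Offset 5: leading byte 0xF0 = 11110000 → 4-byte char #3 = F0 A5 9D 9A.
Offset 9: leading byte 0xF1 = 11110001 → 4-byte char #4 = F1 92 AB A7.
Offset 13: leading byte 0xF1 = 11110001 → 4-byte char #5 = F1 8D 89 94.
Offset 17: leading byte 0xCA = 11001010 → 2-byte char #6 = CA A6.
Offset 19: leading byte 0xF2 = 11110010 → 4-byte char #7 = F2 B6 A1 B3.
Offset 23: leading byte 0xF0 = 11110000 → 4-byte char #8 = F0 90 90 B6.
Offset 27: leading byte 0xF3 = 11110011 → 4-byte char #9 = F3 9C 9E 8A.
Offset 31: leading byte 0xC4 = 11000100 → 2-byte char #10 = C4 9D.
Leading byte 0xC4 = 11000100 matches 110xxxxx → 2-byte sequence.
Byte 1: 0xC4 = 11000100, payload 00100 (5 bits).
Byte 2: 0x9D = 10011101 (10xxxxxx ✓), payload 011101.
Concatenate: 00100011101 = 0x11D (11 bits → U+011D).

U+011D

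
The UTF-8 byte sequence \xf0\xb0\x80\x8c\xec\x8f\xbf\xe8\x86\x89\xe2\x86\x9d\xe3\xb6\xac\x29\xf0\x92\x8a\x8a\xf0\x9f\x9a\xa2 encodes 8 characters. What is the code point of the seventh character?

U+1228A

Offset 0: leading byte 0xF0 = 11110000 → 4-byte char #1 = F0 B0 80 8C.
Offset 4: leading byte 0xEC = 11101100 → 3-byte char #2 = EC 8F BF.
Offset 7: leading byte 0xE8 = 11101000 → 3-byte char #3 = E8 86 89.
Offset 10: leading byte 0xE2 = 11100010 → 3-byte char #4 = E2 86 9D.
Offset 13: leading byte 0xE3 = 11100011 → 3-byte char #5 = E3 B6 AC.
Offset 16: leading byte 0x29 = 00101001 → 1-byte char #6 = 29.
Offset 17: leading byte 0xF0 = 11110000 → 4-byte char #7 = F0 92 8A 8A.
Leading byte 0xF0 = 11110000 matches 11110xxx → 4-byte sequence.
Byte 1: 0xF0 = 11110000, payload 000 (3 bits).
Byte 2: 0x92 = 10010010 (10xxxxxx ✓), payload 010010.
Byte 3: 0x8A = 10001010 (10xxxxxx ✓), payload 001010.
Byte 4: 0x8A = 10001010 (10xxxxxx ✓), payload 001010.
Concatenate: 000010010001010001010 = 0x1228A (21 bits → U+1228A).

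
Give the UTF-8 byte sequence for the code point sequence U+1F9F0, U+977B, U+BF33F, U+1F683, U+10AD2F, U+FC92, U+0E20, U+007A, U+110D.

F0 9F A7 B0 E9 9D BB F2 BF 8C BF F0 9F 9A 83 F4 8A B4 AF EF B2 92 E0 B8 A0 7A E1 84 8D

U+1F9F0: 4-byte form → F0 9F A7 B0.
U+977B: 3-byte form → E9 9D BB.
U+BF33F: 4-byte form → F2 BF 8C BF.
U+1F683: 4-byte form → F0 9F 9A 83.
U+10AD2F: 4-byte form → F4 8A B4 AF.
U+FC92: 3-byte form → EF B2 92.
U+0E20: 3-byte form → E0 B8 A0.
U+007A: 1-byte form → 7A.
U+110D: 3-byte form → E1 84 8D.
Concatenated (29 bytes): F0 9F A7 B0 E9 9D BB F2 BF 8C BF F0 9F 9A 83 F4 8A B4 AF EF B2 92 E0 B8 A0 7A E1 84 8D.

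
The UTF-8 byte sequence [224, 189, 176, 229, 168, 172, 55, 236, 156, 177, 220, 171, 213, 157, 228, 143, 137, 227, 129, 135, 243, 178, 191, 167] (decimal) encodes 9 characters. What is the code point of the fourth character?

U+C731

Offset 0: leading byte 0xE0 = 11100000 → 3-byte char #1 = E0 BD B0.
Offset 3: leading byte 0xE5 = 11100101 → 3-byte char #2 = E5 A8 AC.
Offset 6: leading byte 0x37 = 00110111 → 1-byte char #3 = 37.
Offset 7: leading byte 0xEC = 11101100 → 3-byte char #4 = EC 9C B1.
Leading byte 0xEC = 11101100 matches 1110xxxx → 3-byte sequence.
Byte 1: 0xEC = 11101100, payload 1100 (4 bits).
Byte 2: 0x9C = 10011100 (10xxxxxx ✓), payload 011100.
Byte 3: 0xB1 = 10110001 (10xxxxxx ✓), payload 110001.
Concatenate: 1100011100110001 = 0xC731 (16 bits → U+C731).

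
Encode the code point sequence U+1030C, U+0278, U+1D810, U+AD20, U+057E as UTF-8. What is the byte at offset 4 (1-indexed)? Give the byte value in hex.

1-indexed offset 4 is 0-indexed offset 3.
U+1030C → 4-byte form F0 90 8C 8C at offsets 0–3.
Offset 3 falls in char 1's range; it's byte 4 of F0 90 8C 8C = 0x8C.

0x8C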